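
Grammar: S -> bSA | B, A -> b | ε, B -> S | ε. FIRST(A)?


Per alternative of A: FIRST(b) = {b}; FIRST(ε) = {ε}
FIRST(A) = {b, ε}


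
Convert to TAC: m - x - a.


Break into single-operator statements:
t1 = m - x
t2 = t1 - a


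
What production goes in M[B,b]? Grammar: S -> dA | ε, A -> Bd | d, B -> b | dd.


For [B, b]: 'b' ∈ FIRST(b)
Entry: B -> b


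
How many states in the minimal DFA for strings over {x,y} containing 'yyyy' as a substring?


KMP-style automaton: 4 progress states + 1 absorbing accept = 5
Minimal DFA: 5 states


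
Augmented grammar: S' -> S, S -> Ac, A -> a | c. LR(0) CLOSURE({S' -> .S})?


Start: S' -> .S
For each item with dot before a nonterminal B, add B -> .γ for every B-production
Closure: [S' -> .S, S -> .Ac, A -> .a, A -> .c]


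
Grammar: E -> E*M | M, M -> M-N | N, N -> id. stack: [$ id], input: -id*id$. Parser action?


'id' on top is the handle for N -> id
Action: reduce (N -> id)


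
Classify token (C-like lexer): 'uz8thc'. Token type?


Pattern: letter/underscore followed by alphanumerics, not a keyword
Type: IDENTIFIER


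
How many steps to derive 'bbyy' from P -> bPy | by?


Derivation: P => bPy => bbyy
Steps: 2


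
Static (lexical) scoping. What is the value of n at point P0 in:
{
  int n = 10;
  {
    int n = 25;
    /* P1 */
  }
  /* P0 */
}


n declared in the same block as P0
n = 10


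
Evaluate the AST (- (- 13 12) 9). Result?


Evaluate inner: (- 13 12) = 1
Evaluate root: (- 1 9) = -8
Result: -8


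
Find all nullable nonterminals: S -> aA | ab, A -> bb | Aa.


A nonterminal is nullable iff some alternative derives ε (directly, or every symbol in it is nullable)
Nullable: {}


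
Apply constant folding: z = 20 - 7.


20 - 7 = 13 at compile time
Optimized: z = 13


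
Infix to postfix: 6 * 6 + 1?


Left to right (same or higher precedence on left)
Postfix: 6 6 * 1 +


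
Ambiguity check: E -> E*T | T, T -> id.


precedence layered via separate nonterminal T: deterministic
Unambiguous


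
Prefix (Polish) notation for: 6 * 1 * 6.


left-to-right (same/higher precedence on left): tree is (* (* 6 1) 6)
Prefix: * * 6 1 6


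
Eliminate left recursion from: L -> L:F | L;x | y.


Left-recursive alternatives: L:F, L;x; non-recursive: y
Introduce L': L -> yL', L' -> :FL' | ;xL' | ε


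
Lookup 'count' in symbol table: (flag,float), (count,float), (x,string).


Lookup 'count' → type float


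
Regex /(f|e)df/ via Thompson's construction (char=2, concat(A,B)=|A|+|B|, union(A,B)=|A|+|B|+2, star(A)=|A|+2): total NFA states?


Syntax tree has 4 char leaf(s), 1 union(s), 0 star(s)
chars contribute 4×2 = 8; each union adds +2; each star adds +2
Total: 8 + 2 + 0 = 10 states


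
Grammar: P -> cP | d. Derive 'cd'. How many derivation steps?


Derivation: P => cP => cd
Steps: 2


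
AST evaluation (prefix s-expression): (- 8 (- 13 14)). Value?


Evaluate inner: (- 13 14) = -1
Evaluate root: (- 8 -1) = 9
Result: 9


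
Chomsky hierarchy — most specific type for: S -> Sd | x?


Left-linear: every RHS is a terminal or one nonterminal followed by a terminal
Classification: Type 3 (Regular)


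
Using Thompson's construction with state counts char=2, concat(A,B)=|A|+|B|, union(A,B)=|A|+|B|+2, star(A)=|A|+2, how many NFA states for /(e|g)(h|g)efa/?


Syntax tree has 7 char leaf(s), 2 union(s), 0 star(s)
chars contribute 7×2 = 14; each union adds +2; each star adds +2
Total: 14 + 4 + 0 = 18 states


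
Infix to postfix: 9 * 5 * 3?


Left to right (same or higher precedence on left)
Postfix: 9 5 * 3 *


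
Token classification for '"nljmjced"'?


Pattern: double-quoted sequence
Type: STRING_LITERAL


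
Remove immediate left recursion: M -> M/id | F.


Left-recursive alternatives: M/id; non-recursive: F
Introduce M': M -> FM', M' -> /idM' | ε


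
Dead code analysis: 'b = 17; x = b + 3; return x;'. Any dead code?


b is read by x's definition; x is returned
No dead code


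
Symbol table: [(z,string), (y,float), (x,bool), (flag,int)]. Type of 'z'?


Lookup 'z' → type string


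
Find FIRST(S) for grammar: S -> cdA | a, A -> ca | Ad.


Per alternative of S: FIRST(cdA) = {c}; FIRST(a) = {a}
FIRST(S) = {a, c}


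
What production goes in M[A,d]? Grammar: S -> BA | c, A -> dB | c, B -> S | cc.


For [A, d]: 'd' ∈ FIRST(dB)
Entry: A -> dB


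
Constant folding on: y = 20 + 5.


20 + 5 = 25 at compile time
Optimized: y = 25


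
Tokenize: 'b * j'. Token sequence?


Scan left to right, longest-match per lexeme
Tokens: ID(b), OP(*), ID(j)


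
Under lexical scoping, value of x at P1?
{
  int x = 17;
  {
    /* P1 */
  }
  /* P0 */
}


P1's block does not declare x; resolves to the enclosing declaration at depth 0
x = 17


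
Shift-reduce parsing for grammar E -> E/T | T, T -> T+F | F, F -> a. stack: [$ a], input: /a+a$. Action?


'a' on top is the handle for F -> a
Action: reduce (F -> a)


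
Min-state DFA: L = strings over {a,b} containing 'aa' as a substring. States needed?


KMP-style automaton: 2 progress states + 1 absorbing accept = 3
Minimal DFA: 3 states


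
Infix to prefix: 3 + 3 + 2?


left-to-right (same/higher precedence on left): tree is (+ (+ 3 3) 2)
Prefix: + + 3 3 2


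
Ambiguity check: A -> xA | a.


right-linear, alternatives start with distinct terminals 'x' vs 'a': unique leftmost derivation
Unambiguous


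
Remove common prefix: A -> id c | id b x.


Common prefix: 'id'
Factored: A -> id A', A' -> c | b x


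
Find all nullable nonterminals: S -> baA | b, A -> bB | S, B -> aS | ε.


A nonterminal is nullable iff some alternative derives ε (directly, or every symbol in it is nullable)
Nullable: {B}


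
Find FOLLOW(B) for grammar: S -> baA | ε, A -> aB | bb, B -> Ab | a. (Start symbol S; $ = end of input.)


$ ∈ FOLLOW(S). For each A -> αBβ: add FIRST(β)\{ε} to FOLLOW(B); if β nullable, add FOLLOW(A).
FOLLOW(B) = {$, b}


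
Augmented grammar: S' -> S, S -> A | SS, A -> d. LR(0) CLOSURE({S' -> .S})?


Start: S' -> .S
For each item with dot before a nonterminal B, add B -> .γ for every B-production
Closure: [S' -> .S, S -> .A, S -> .SS, A -> .d]


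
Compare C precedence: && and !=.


'!=' is equality (level 6); '&&' is logical AND (level 2)
Higher level binds tighter
'!=' has higher precedence than '&&'


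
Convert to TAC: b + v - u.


Break into single-operator statements:
t1 = b + v
t2 = t1 - u


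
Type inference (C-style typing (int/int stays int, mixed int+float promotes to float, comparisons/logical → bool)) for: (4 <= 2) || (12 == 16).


Operand types: bool || bool
Rule: logical operators take bool operands and yield bool
Result type: bool


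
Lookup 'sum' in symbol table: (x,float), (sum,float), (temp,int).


Lookup 'sum' → type float


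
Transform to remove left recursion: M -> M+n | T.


Left-recursive alternatives: M+n; non-recursive: T
Introduce M': M -> TM', M' -> +nM' | ε


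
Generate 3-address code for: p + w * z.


Break into single-operator statements:
t1 = w * z
t2 = p + t1


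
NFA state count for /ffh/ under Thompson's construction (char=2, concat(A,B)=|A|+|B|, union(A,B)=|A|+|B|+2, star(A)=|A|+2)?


Syntax tree has 3 char leaf(s), 0 union(s), 0 star(s)
chars contribute 3×2 = 6; each union adds +2; each star adds +2
Total: 6 + 0 + 0 = 6 states


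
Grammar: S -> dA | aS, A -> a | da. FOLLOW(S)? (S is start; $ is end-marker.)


$ ∈ FOLLOW(S). For each A -> αBβ: add FIRST(β)\{ε} to FOLLOW(B); if β nullable, add FOLLOW(A).
FOLLOW(S) = {$}


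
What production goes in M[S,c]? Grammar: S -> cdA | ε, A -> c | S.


For [S, c]: 'c' ∈ FIRST(cdA)
Entry: S -> cdA


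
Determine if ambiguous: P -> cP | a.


right-linear, alternatives start with distinct terminals 'c' vs 'a': unique leftmost derivation
Unambiguous


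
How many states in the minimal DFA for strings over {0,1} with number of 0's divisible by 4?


Track (count of 0) mod 4: states 0..3, accept at 0
Minimal DFA: 4 states


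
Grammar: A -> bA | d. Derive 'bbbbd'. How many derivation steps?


Derivation: A => bA => bbA => bbbA => bbbbA => bbbbd
Steps: 5


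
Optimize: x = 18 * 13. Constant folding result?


18 * 13 = 234 at compile time
Optimized: x = 234


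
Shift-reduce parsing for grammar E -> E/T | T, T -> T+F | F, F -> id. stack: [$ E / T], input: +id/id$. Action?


'+' can extend T; shift to build T -> T+F
Action: shift


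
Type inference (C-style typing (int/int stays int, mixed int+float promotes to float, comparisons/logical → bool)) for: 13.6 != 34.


Operand types: float != int
Rule: comparison yields bool
Result type: bool


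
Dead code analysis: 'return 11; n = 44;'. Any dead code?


statement follows a return and is unreachable
Dead: 'n = 44'


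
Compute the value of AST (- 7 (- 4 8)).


Evaluate inner: (- 4 8) = -4
Evaluate root: (- 7 -4) = 11
Result: 11


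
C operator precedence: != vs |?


'!=' is equality (level 6); '|' is bitwise OR (level 3)
Higher level binds tighter
'!=' has higher precedence than '|'


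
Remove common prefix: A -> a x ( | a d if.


Common prefix: 'a'
Factored: A -> a A', A' -> x ( | d if


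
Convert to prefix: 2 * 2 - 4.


left-to-right (same/higher precedence on left): tree is (- (* 2 2) 4)
Prefix: - * 2 2 4


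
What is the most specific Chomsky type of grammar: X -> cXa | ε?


Single nonterminal LHS, but c^n a^n is not regular
Classification: Type 2 (Context-Free)


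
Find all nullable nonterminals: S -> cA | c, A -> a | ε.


A nonterminal is nullable iff some alternative derives ε (directly, or every symbol in it is nullable)
Nullable: {A}


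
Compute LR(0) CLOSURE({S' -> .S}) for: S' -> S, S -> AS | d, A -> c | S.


Start: S' -> .S
For each item with dot before a nonterminal B, add B -> .γ for every B-production
Closure: [S' -> .S, S -> .AS, S -> .d, A -> .c, A -> .S]


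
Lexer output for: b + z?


Scan left to right, longest-match per lexeme
Tokens: ID(b), OP(+), ID(z)


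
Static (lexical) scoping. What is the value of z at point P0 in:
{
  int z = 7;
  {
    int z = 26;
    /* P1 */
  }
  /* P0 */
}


z declared in the same block as P0
z = 7


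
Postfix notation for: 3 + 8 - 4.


Left to right (same or higher precedence on left)
Postfix: 3 8 + 4 -


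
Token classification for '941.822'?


Pattern: digits with a decimal point
Type: FLOAT_LITERAL


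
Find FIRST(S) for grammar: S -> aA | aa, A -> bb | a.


Per alternative of S: FIRST(aA) = {a}; FIRST(aa) = {a}
FIRST(S) = {a}


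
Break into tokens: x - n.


Scan left to right, longest-match per lexeme
Tokens: ID(x), OP(-), ID(n)


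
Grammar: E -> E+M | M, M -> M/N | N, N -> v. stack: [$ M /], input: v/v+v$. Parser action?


no handle; shift 'v'
Action: shift


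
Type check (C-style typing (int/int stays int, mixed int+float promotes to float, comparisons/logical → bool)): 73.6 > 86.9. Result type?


Operand types: float > float
Rule: comparison yields bool
Result type: bool


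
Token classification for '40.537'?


Pattern: digits with a decimal point
Type: FLOAT_LITERAL


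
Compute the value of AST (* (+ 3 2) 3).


Evaluate inner: (+ 3 2) = 5
Evaluate root: (* 5 3) = 15
Result: 15


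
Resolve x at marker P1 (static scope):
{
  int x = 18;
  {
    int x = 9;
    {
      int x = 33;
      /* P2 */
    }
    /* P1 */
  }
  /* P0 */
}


x declared in the same block as P1
x = 9


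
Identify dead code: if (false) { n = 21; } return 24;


condition is constant false, so the whole block is unreachable
Dead: 'if (false) { n = 21; }'


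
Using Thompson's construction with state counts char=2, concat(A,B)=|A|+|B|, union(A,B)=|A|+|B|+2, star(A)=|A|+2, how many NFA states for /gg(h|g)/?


Syntax tree has 4 char leaf(s), 1 union(s), 0 star(s)
chars contribute 4×2 = 8; each union adds +2; each star adds +2
Total: 8 + 2 + 0 = 10 states


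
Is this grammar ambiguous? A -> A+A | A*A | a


'a+a*a' has two parse trees (no precedence encoded between + and *)
Ambiguous


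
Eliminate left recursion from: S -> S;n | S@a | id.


Left-recursive alternatives: S;n, S@a; non-recursive: id
Introduce S': S -> idS', S' -> ;nS' | @aS' | ε


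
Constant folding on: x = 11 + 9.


11 + 9 = 20 at compile time
Optimized: x = 20


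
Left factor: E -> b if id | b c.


Common prefix: 'b'
Factored: E -> b E', E' -> if id | c


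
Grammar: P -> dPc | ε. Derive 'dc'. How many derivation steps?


Derivation: P => dPc => dc
Steps: 2


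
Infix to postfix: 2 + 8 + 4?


Left to right (same or higher precedence on left)
Postfix: 2 8 + 4 +


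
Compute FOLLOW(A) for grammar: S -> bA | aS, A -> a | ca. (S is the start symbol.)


$ ∈ FOLLOW(S). For each A -> αBβ: add FIRST(β)\{ε} to FOLLOW(B); if β nullable, add FOLLOW(A).
FOLLOW(A) = {$}


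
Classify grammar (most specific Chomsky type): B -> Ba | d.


Left-linear: every RHS is a terminal or one nonterminal followed by a terminal
Classification: Type 3 (Regular)


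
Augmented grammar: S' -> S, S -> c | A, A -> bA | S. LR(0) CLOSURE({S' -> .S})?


Start: S' -> .S
For each item with dot before a nonterminal B, add B -> .γ for every B-production
Closure: [S' -> .S, S -> .c, S -> .A, A -> .bA, A -> .S]


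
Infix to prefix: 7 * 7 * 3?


left-to-right (same/higher precedence on left): tree is (* (* 7 7) 3)
Prefix: * * 7 7 3


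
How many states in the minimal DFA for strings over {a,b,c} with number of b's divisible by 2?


Track (count of b) mod 2: states 0..1, accept at 0
Minimal DFA: 2 states


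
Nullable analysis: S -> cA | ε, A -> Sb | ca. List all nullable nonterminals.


A nonterminal is nullable iff some alternative derives ε (directly, or every symbol in it is nullable)
Nullable: {S}


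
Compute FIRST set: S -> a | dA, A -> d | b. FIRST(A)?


Per alternative of A: FIRST(d) = {d}; FIRST(b) = {b}
FIRST(A) = {b, d}


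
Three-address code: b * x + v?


Break into single-operator statements:
t1 = b * x
t2 = t1 + v


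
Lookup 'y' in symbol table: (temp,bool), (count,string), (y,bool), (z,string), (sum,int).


Lookup 'y' → type bool


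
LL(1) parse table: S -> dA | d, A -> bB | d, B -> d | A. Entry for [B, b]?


For [B, b]: 'b' ∈ FIRST(A)
Entry: B -> A


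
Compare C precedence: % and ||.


'%' is multiplicative (level 10); '||' is logical OR (level 1)
Higher level binds tighter
'%' has higher precedence than '||'


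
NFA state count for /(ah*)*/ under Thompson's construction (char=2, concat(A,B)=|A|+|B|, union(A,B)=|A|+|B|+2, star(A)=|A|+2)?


Syntax tree has 2 char leaf(s), 0 union(s), 2 star(s)
chars contribute 2×2 = 4; each union adds +2; each star adds +2
Total: 4 + 0 + 4 = 8 states


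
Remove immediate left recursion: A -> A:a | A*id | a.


Left-recursive alternatives: A:a, A*id; non-recursive: a
Introduce A': A -> aA', A' -> :aA' | *idA' | ε


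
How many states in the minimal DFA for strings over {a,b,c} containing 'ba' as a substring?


KMP-style automaton: 2 progress states + 1 absorbing accept = 3
Minimal DFA: 3 states


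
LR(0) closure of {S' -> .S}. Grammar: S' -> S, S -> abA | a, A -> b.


Start: S' -> .S
For each item with dot before a nonterminal B, add B -> .γ for every B-production
Closure: [S' -> .S, S -> .abA, S -> .a]


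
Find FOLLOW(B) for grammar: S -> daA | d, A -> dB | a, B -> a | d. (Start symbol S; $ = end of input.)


$ ∈ FOLLOW(S). For each A -> αBβ: add FIRST(β)\{ε} to FOLLOW(B); if β nullable, add FOLLOW(A).
FOLLOW(B) = {$}


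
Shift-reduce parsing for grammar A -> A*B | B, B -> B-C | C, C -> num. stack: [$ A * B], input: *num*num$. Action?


handle 'A*B' on top; lookahead ∈ FOLLOW(A) = {*, $}
Action: reduce (A -> A*B)


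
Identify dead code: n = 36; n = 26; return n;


first assignment to n is overwritten before any read
Dead: 'n = 36'


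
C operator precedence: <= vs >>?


'>>' is shift (level 8); '<=' is relational (level 7)
Higher level binds tighter
'>>' has higher precedence than '<='


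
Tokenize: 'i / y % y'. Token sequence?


Scan left to right, longest-match per lexeme
Tokens: ID(i), OP(/), ID(y), OP(%), ID(y)


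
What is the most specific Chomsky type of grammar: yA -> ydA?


LHS has context (more than one symbol) and |LHS| ≤ |RHS|
Classification: Type 1 (Context-Sensitive)


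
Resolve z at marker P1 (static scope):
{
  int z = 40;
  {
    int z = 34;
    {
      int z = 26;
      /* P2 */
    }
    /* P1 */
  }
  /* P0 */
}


z declared in the same block as P1
z = 34


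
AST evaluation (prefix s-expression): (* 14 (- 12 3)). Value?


Evaluate inner: (- 12 3) = 9
Evaluate root: (* 14 9) = 126
Result: 126


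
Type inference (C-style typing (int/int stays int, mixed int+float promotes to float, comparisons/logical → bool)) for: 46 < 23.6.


Operand types: int < float
Rule: comparison yields bool
Result type: bool


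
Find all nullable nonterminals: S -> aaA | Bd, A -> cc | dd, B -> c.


A nonterminal is nullable iff some alternative derives ε (directly, or every symbol in it is nullable)
Nullable: {}


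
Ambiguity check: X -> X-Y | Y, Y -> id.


precedence layered via separate nonterminal Y: deterministic
Unambiguous


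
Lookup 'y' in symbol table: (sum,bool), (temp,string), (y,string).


Lookup 'y' → type string


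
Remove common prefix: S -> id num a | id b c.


Common prefix: 'id'
Factored: S -> id S', S' -> num a | b c


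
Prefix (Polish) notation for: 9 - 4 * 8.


'*' binds tighter: tree is (- 9 (* 4 8))
Prefix: - 9 * 4 8


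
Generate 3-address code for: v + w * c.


Break into single-operator statements:
t1 = w * c
t2 = v + t1


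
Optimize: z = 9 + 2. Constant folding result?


9 + 2 = 11 at compile time
Optimized: z = 11


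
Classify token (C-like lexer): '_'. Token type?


Pattern: letter/underscore followed by alphanumerics, not a keyword
Type: IDENTIFIER


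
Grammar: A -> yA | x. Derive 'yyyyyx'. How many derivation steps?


Derivation: A => yA => yyA => yyyA => yyyyA => yyyyyA => yyyyyx
Steps: 6


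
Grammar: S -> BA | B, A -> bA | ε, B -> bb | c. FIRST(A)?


Per alternative of A: FIRST(bA) = {b}; FIRST(ε) = {ε}
FIRST(A) = {b, ε}


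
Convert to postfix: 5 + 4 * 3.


* has higher precedence, evaluate 4*3 first
Postfix: 5 4 3 * +


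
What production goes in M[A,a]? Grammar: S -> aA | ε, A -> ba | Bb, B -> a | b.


For [A, a]: 'a' ∈ FIRST(Bb)
Entry: A -> Bb


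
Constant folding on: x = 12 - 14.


12 - 14 = -2 at compile time
Optimized: x = -2


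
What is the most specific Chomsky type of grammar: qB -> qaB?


LHS has context (more than one symbol) and |LHS| ≤ |RHS|
Classification: Type 1 (Context-Sensitive)


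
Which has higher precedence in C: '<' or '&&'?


'<' is relational (level 7); '&&' is logical AND (level 2)
Higher level binds tighter
'<' has higher precedence than '&&'


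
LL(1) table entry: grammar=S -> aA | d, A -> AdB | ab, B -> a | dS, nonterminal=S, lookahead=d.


For [S, d]: 'd' ∈ FIRST(d)
Entry: S -> d


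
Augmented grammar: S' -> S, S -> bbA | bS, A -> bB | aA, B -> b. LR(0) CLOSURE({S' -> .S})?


Start: S' -> .S
For each item with dot before a nonterminal B, add B -> .γ for every B-production
Closure: [S' -> .S, S -> .bbA, S -> .bS]


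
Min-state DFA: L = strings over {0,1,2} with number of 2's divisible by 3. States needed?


Track (count of 2) mod 3: states 0..2, accept at 0
Minimal DFA: 3 states


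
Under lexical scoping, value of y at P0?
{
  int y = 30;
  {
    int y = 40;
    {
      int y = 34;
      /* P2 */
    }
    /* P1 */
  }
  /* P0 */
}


y declared in the same block as P0
y = 30


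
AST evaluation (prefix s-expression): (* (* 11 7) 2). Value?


Evaluate inner: (* 11 7) = 77
Evaluate root: (* 77 2) = 154
Result: 154


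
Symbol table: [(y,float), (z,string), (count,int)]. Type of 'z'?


Lookup 'z' → type string


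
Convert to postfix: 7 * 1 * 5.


Left to right (same or higher precedence on left)
Postfix: 7 1 * 5 *


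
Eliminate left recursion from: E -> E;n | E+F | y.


Left-recursive alternatives: E;n, E+F; non-recursive: y
Introduce E': E -> yE', E' -> ;nE' | +FE' | ε


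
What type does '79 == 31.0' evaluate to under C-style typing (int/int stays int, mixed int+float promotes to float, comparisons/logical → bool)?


Operand types: int == float
Rule: comparison yields bool
Result type: bool


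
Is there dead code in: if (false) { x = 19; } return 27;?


condition is constant false, so the whole block is unreachable
Dead: 'if (false) { x = 19; }'


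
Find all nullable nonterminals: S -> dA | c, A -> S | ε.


A nonterminal is nullable iff some alternative derives ε (directly, or every symbol in it is nullable)
Nullable: {A}


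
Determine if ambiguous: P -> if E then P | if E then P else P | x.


dangling else: 'if E then if E then x else x' parses two ways
Ambiguous


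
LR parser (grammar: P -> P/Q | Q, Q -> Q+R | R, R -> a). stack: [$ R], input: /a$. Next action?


'R' (not preceded by Q+) is the handle for Q -> R
Action: reduce (Q -> R)


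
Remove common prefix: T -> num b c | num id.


Common prefix: 'num'
Factored: T -> num T', T' -> b c | id


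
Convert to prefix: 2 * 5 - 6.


left-to-right (same/higher precedence on left): tree is (- (* 2 5) 6)
Prefix: - * 2 5 6


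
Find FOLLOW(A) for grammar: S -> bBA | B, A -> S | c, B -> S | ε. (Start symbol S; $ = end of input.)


$ ∈ FOLLOW(S). For each A -> αBβ: add FIRST(β)\{ε} to FOLLOW(B); if β nullable, add FOLLOW(A).
FOLLOW(A) = {$, b, c}


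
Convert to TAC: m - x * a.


Break into single-operator statements:
t1 = x * a
t2 = m - t1


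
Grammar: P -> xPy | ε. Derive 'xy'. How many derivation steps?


Derivation: P => xPy => xy
Steps: 2


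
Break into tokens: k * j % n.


Scan left to right, longest-match per lexeme
Tokens: ID(k), OP(*), ID(j), OP(%), ID(n)


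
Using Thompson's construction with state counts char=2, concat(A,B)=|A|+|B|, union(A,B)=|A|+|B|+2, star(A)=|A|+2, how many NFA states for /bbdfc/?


Syntax tree has 5 char leaf(s), 0 union(s), 0 star(s)
chars contribute 5×2 = 10; each union adds +2; each star adds +2
Total: 10 + 0 + 0 = 10 states


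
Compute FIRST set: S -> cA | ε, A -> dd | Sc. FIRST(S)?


Per alternative of S: FIRST(cA) = {c}; FIRST(ε) = {ε}
FIRST(S) = {c, ε}


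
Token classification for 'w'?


Pattern: letter/underscore followed by alphanumerics, not a keyword
Type: IDENTIFIER


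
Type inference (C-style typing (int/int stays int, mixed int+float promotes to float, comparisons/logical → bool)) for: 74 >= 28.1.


Operand types: int >= float
Rule: comparison yields bool
Result type: bool


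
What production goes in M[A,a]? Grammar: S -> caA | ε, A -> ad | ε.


For [A, a]: 'a' ∈ FIRST(ad)
Entry: A -> ad


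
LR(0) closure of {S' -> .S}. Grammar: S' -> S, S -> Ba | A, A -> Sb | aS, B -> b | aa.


Start: S' -> .S
For each item with dot before a nonterminal B, add B -> .γ for every B-production
Closure: [S' -> .S, S -> .Ba, S -> .A, B -> .b, B -> .aa, A -> .Sb, A -> .aS]


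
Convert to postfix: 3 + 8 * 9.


* has higher precedence, evaluate 8*9 first
Postfix: 3 8 9 * +


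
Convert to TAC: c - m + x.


Break into single-operator statements:
t1 = c - m
t2 = t1 + x


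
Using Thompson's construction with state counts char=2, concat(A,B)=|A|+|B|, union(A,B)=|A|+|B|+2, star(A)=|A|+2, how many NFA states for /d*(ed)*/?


Syntax tree has 3 char leaf(s), 0 union(s), 2 star(s)
chars contribute 3×2 = 6; each union adds +2; each star adds +2
Total: 6 + 0 + 4 = 10 states


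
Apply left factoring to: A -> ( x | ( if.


Common prefix: '('
Factored: A -> ( A', A' -> x | if


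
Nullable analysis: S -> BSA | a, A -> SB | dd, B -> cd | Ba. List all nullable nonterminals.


A nonterminal is nullable iff some alternative derives ε (directly, or every symbol in it is nullable)
Nullable: {}


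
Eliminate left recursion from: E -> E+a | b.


Left-recursive alternatives: E+a; non-recursive: b
Introduce E': E -> bE', E' -> +aE' | ε


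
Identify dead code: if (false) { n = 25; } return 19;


condition is constant false, so the whole block is unreachable
Dead: 'if (false) { n = 25; }'


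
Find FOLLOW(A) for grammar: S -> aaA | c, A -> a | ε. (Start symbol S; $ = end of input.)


$ ∈ FOLLOW(S). For each A -> αBβ: add FIRST(β)\{ε} to FOLLOW(B); if β nullable, add FOLLOW(A).
FOLLOW(A) = {$}


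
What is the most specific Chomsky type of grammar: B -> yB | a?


Right-linear: every RHS is a terminal or a terminal followed by one nonterminal
Classification: Type 3 (Regular)


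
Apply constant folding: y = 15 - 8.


15 - 8 = 7 at compile time
Optimized: y = 7


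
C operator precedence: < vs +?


'+' is additive (level 9); '<' is relational (level 7)
Higher level binds tighter
'+' has higher precedence than '<'


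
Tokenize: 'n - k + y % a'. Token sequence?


Scan left to right, longest-match per lexeme
Tokens: ID(n), OP(-), ID(k), OP(+), ID(y), OP(%), ID(a)


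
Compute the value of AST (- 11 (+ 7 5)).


Evaluate inner: (+ 7 5) = 12
Evaluate root: (- 11 12) = -1
Result: -1


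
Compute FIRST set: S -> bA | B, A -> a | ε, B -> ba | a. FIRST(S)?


Per alternative of S: FIRST(bA) = {b}; FIRST(B) = {a, b}
FIRST(S) = {a, b}


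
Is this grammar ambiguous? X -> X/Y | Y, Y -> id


precedence layered via separate nonterminal Y: deterministic
Unambiguous


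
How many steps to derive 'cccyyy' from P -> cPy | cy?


Derivation: P => cPy => ccPyy => cccyyy
Steps: 3


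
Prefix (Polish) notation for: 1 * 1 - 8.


left-to-right (same/higher precedence on left): tree is (- (* 1 1) 8)
Prefix: - * 1 1 8


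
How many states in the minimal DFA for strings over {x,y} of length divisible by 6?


Track length mod 6: states 0..5, accept at 0
Minimal DFA: 6 states


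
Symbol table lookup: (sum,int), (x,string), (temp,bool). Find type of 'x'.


Lookup 'x' → type string


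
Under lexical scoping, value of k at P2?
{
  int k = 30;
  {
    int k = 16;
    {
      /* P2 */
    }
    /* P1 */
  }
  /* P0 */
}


P2's block does not declare k; resolves to the enclosing declaration at depth 1
k = 16


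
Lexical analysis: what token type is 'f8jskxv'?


Pattern: letter/underscore followed by alphanumerics, not a keyword
Type: IDENTIFIER


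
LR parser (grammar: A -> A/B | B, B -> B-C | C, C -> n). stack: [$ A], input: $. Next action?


start symbol A on stack, input exhausted
Action: accept


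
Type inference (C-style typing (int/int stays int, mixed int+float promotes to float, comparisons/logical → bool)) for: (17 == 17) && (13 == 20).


Operand types: bool && bool
Rule: logical operators take bool operands and yield bool
Result type: bool


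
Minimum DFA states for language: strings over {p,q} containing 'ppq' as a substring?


KMP-style automaton: 3 progress states + 1 absorbing accept = 4
Minimal DFA: 4 states


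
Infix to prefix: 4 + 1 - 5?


left-to-right (same/higher precedence on left): tree is (- (+ 4 1) 5)
Prefix: - + 4 1 5


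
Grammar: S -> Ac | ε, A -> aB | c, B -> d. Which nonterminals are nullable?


A nonterminal is nullable iff some alternative derives ε (directly, or every symbol in it is nullable)
Nullable: {S}


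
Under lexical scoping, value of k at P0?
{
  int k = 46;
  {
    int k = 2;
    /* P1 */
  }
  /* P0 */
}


k declared in the same block as P0
k = 46


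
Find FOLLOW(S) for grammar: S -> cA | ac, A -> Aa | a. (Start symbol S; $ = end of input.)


$ ∈ FOLLOW(S). For each A -> αBβ: add FIRST(β)\{ε} to FOLLOW(B); if β nullable, add FOLLOW(A).
FOLLOW(S) = {$}


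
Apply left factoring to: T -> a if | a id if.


Common prefix: 'a'
Factored: T -> a T', T' -> if | id if


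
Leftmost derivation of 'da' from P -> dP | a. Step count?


Derivation: P => dP => da
Steps: 2


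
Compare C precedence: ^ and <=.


'<=' is relational (level 7); '^' is bitwise XOR (level 4)
Higher level binds tighter
'<=' has higher precedence than '^'


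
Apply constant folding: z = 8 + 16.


8 + 16 = 24 at compile time
Optimized: z = 24


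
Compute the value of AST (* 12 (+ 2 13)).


Evaluate inner: (+ 2 13) = 15
Evaluate root: (* 12 15) = 180
Result: 180


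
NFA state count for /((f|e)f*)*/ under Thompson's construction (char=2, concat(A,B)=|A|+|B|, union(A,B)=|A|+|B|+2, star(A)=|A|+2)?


Syntax tree has 3 char leaf(s), 1 union(s), 2 star(s)
chars contribute 3×2 = 6; each union adds +2; each star adds +2
Total: 6 + 2 + 4 = 12 states


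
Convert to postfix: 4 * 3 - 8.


Left to right (same or higher precedence on left)
Postfix: 4 3 * 8 -


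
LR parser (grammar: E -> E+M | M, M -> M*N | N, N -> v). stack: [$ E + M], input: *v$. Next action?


'*' can extend M; shift to build M -> M*N
Action: shift


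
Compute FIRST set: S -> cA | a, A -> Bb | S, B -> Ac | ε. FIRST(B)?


Per alternative of B: FIRST(Ac) = {a, b, c}; FIRST(ε) = {ε}
FIRST(B) = {a, b, c, ε}


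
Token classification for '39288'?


Pattern: digits only
Type: INTEGER_LITERAL


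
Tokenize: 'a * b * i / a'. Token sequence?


Scan left to right, longest-match per lexeme
Tokens: ID(a), OP(*), ID(b), OP(*), ID(i), OP(/), ID(a)


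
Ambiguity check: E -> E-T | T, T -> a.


precedence layered via separate nonterminal T: deterministic
Unambiguous


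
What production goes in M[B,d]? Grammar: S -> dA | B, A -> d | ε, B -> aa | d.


For [B, d]: 'd' ∈ FIRST(d)
Entry: B -> d


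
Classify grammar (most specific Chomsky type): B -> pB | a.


Right-linear: every RHS is a terminal or a terminal followed by one nonterminal
Classification: Type 3 (Regular)


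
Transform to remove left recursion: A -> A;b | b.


Left-recursive alternatives: A;b; non-recursive: b
Introduce A': A -> bA', A' -> ;bA' | ε


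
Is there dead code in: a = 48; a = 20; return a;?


first assignment to a is overwritten before any read
Dead: 'a = 48'


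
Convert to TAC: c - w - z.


Break into single-operator statements:
t1 = c - w
t2 = t1 - z


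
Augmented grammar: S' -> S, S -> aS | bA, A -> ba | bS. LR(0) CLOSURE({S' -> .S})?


Start: S' -> .S
For each item with dot before a nonterminal B, add B -> .γ for every B-production
Closure: [S' -> .S, S -> .aS, S -> .bA]


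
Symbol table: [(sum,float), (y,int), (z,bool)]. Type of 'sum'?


Lookup 'sum' → type float


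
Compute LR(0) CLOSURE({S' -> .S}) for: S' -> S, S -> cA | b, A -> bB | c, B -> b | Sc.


Start: S' -> .S
For each item with dot before a nonterminal B, add B -> .γ for every B-production
Closure: [S' -> .S, S -> .cA, S -> .b]


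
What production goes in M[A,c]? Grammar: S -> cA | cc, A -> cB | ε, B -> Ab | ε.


For [A, c]: 'c' ∈ FIRST(cB)
Entry: A -> cB


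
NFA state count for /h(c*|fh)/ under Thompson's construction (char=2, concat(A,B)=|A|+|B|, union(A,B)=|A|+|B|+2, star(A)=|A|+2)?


Syntax tree has 4 char leaf(s), 1 union(s), 1 star(s)
chars contribute 4×2 = 8; each union adds +2; each star adds +2
Total: 8 + 2 + 2 = 12 states


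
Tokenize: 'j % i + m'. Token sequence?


Scan left to right, longest-match per lexeme
Tokens: ID(j), OP(%), ID(i), OP(+), ID(m)


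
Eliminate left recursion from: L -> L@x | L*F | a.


Left-recursive alternatives: L@x, L*F; non-recursive: a
Introduce L': L -> aL', L' -> @xL' | *FL' | ε


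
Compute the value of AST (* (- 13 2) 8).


Evaluate inner: (- 13 2) = 11
Evaluate root: (* 11 8) = 88
Result: 88


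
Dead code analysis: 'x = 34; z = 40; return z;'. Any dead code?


x is assigned but never read
Dead: 'x = 34'


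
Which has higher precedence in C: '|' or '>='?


'>=' is relational (level 7); '|' is bitwise OR (level 3)
Higher level binds tighter
'>=' has higher precedence than '|'


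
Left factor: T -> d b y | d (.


Common prefix: 'd'
Factored: T -> d T', T' -> b y | (


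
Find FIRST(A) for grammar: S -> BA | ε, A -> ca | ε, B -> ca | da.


Per alternative of A: FIRST(ca) = {c}; FIRST(ε) = {ε}
FIRST(A) = {c, ε}


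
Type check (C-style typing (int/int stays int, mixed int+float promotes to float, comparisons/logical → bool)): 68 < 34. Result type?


Operand types: int < int
Rule: comparison yields bool
Result type: bool


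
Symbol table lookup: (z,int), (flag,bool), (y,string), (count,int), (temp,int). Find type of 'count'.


Lookup 'count' → type int


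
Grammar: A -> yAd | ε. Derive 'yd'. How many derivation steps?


Derivation: A => yAd => yd
Steps: 2


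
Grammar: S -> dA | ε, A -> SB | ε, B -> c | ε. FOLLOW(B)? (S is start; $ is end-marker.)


$ ∈ FOLLOW(S). For each A -> αBβ: add FIRST(β)\{ε} to FOLLOW(B); if β nullable, add FOLLOW(A).
FOLLOW(B) = {$, c}


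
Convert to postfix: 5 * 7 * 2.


Left to right (same or higher precedence on left)
Postfix: 5 7 * 2 *


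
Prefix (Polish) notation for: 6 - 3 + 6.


left-to-right (same/higher precedence on left): tree is (+ (- 6 3) 6)
Prefix: + - 6 3 6


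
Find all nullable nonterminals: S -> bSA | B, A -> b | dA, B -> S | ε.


A nonterminal is nullable iff some alternative derives ε (directly, or every symbol in it is nullable)
Nullable: {B, S}


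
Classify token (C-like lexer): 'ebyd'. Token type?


Pattern: letter/underscore followed by alphanumerics, not a keyword
Type: IDENTIFIER


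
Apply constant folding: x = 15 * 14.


15 * 14 = 210 at compile time
Optimized: x = 210


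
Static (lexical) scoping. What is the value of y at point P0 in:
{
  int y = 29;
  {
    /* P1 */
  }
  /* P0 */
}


y declared in the same block as P0
y = 29


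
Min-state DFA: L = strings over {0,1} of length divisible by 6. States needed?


Track length mod 6: states 0..5, accept at 0
Minimal DFA: 6 states


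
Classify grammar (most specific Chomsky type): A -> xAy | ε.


Single nonterminal LHS, but x^n y^n is not regular
Classification: Type 2 (Context-Free)


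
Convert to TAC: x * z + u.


Break into single-operator statements:
t1 = x * z
t2 = t1 + u


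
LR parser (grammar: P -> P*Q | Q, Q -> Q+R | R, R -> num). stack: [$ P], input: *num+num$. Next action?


shift '*' to continue P -> P*Q
Action: shift


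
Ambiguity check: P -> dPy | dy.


balanced d^n…y^n: each string has a unique parse
Unambiguous


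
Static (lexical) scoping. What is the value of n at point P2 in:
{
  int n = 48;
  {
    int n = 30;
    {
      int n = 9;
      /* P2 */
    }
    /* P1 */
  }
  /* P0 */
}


n declared in the same block as P2
n = 9


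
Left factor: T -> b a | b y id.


Common prefix: 'b'
Factored: T -> b T', T' -> a | y id


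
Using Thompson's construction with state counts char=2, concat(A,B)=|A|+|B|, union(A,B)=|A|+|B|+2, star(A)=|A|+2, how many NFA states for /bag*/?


Syntax tree has 3 char leaf(s), 0 union(s), 1 star(s)
chars contribute 3×2 = 6; each union adds +2; each star adds +2
Total: 6 + 0 + 2 = 8 states


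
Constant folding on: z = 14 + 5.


14 + 5 = 19 at compile time
Optimized: z = 19


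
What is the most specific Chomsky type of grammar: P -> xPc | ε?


Single nonterminal LHS, but x^n c^n is not regular
Classification: Type 2 (Context-Free)


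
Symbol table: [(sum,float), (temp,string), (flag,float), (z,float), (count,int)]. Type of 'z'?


Lookup 'z' → type float


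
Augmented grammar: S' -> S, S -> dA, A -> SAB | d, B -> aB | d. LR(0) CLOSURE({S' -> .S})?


Start: S' -> .S
For each item with dot before a nonterminal B, add B -> .γ for every B-production
Closure: [S' -> .S, S -> .dA]


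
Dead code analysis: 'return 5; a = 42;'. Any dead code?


statement follows a return and is unreachable
Dead: 'a = 42'


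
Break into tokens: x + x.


Scan left to right, longest-match per lexeme
Tokens: ID(x), OP(+), ID(x)


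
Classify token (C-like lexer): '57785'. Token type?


Pattern: digits only
Type: INTEGER_LITERAL


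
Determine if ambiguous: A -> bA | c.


right-linear, alternatives start with distinct terminals 'b' vs 'c': unique leftmost derivation
Unambiguous


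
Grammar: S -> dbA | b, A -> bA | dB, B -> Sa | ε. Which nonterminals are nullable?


A nonterminal is nullable iff some alternative derives ε (directly, or every symbol in it is nullable)
Nullable: {B}


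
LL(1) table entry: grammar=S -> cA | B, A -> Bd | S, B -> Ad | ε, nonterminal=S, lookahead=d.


For [S, d]: 'd' ∈ FIRST(B)
Entry: S -> B


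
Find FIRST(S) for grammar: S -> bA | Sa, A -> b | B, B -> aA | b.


Per alternative of S: FIRST(bA) = {b}; FIRST(Sa) = {b}
FIRST(S) = {b}


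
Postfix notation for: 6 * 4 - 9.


Left to right (same or higher precedence on left)
Postfix: 6 4 * 9 -


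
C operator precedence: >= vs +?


'+' is additive (level 9); '>=' is relational (level 7)
Higher level binds tighter
'+' has higher precedence than '>='


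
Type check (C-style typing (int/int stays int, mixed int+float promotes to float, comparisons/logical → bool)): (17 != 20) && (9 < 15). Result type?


Operand types: bool && bool
Rule: logical operators take bool operands and yield bool
Result type: bool


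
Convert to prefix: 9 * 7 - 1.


left-to-right (same/higher precedence on left): tree is (- (* 9 7) 1)
Prefix: - * 9 7 1


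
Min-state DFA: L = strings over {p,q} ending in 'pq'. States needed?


Track the longest suffix of input matching a prefix of 'pq': 3 classes (prefixes of length 0..2)
Minimal DFA: 3 states


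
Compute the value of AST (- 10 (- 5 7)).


Evaluate inner: (- 5 7) = -2
Evaluate root: (- 10 -2) = 12
Result: 12


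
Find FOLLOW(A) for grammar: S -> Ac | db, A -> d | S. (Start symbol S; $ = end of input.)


$ ∈ FOLLOW(S). For each A -> αBβ: add FIRST(β)\{ε} to FOLLOW(B); if β nullable, add FOLLOW(A).
FOLLOW(A) = {c}


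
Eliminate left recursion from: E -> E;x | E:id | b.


Left-recursive alternatives: E;x, E:id; non-recursive: b
Introduce E': E -> bE', E' -> ;xE' | :idE' | ε


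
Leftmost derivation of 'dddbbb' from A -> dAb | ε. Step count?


Derivation: A => dAb => ddAbb => dddAbbb => dddbbb
Steps: 4


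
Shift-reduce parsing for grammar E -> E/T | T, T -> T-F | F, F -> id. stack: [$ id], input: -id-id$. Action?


'id' on top is the handle for F -> id
Action: reduce (F -> id)


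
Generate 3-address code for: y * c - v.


Break into single-operator statements:
t1 = y * c
t2 = t1 - v


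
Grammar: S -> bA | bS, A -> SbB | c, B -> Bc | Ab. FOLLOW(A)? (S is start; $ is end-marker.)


$ ∈ FOLLOW(S). For each A -> αBβ: add FIRST(β)\{ε} to FOLLOW(B); if β nullable, add FOLLOW(A).
FOLLOW(A) = {$, b}


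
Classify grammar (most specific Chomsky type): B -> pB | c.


Right-linear: every RHS is a terminal or a terminal followed by one nonterminal
Classification: Type 3 (Regular)
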